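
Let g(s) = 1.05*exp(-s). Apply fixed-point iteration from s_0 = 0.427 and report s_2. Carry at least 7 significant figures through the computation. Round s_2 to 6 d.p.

s_1 = g(0.427000) = 0.685087
s_2 = g(0.685087) = 0.529249

0.529249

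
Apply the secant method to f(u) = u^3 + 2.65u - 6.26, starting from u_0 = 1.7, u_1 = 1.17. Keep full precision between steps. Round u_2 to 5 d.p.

1.34508

f(u_0) = 3.158000, f(u_1) = -1.557887
u_2 = 1.170000 - (-1.557887)·(1.170000 - 1.700000)/(-1.557887 - (3.158000)) = 1.345085; f(u_2) = -0.261926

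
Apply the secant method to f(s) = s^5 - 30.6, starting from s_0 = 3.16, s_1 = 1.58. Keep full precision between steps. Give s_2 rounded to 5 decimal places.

f(s_0) = 284.490575, f(s_1) = -20.753420
s_2 = 1.580000 - (-20.753420)·(1.580000 - 3.160000)/(-20.753420 - (284.490575)) = 1.687424; f(s_2) = -16.918914

1.68742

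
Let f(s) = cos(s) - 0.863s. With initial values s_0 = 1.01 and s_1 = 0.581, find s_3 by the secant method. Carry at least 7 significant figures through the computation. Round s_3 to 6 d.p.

0.804552

f(s_0) = -0.339769, f(s_1) = 0.334511
s_2 = 0.581000 - (0.334511)·(0.581000 - 1.010000)/(0.334511 - (-0.339769)) = 0.793827; f(s_2) = 0.016048
s_3 = 0.793827 - (0.016048)·(0.793827 - 0.581000)/(0.016048 - (0.334511)) = 0.804552; f(s_3) = -0.000895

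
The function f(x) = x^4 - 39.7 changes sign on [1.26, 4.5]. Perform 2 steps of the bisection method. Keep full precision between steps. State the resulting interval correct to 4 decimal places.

[2.0700, 2.8800]

f(1.260000) = -37.179526, f(4.500000) = 370.362500 (opposite signs)
step 1: m = 2.880000, f(m) = 29.097071 > 0 → root in [1.260000, 2.880000]
step 2: m = 2.070000, f(m) = -21.339632 < 0 → root in [2.070000, 2.880000]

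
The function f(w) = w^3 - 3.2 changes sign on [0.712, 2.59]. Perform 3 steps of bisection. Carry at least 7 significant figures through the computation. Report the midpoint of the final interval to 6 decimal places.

f(0.712000) = -2.839056, f(2.590000) = 14.173979 (opposite signs)
step 1: m = 1.651000, f(m) = 1.300297 > 0 → root in [0.712000, 1.651000]
step 2: m = 1.181500, f(m) = -1.550694 < 0 → root in [1.181500, 1.651000]
step 3: m = 1.416250, f(m) = -0.359337 < 0 → root in [1.416250, 1.651000]
Midpoint of [1.416250, 1.651000] = 1.533625

1.533625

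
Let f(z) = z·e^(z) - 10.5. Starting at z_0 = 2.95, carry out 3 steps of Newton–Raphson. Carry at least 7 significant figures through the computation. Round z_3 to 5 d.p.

1.79404

Newton update: z ← z − f(z)/f'(z).
f'(z) = (z + 1)·e^(z)
z_0 = 2.950000: f = 45.862563, f' = 75.468517 → z_1 = 2.950000 - (45.862563)/(75.468517) = 2.342295
z_1 = 2.342295: f = 13.871802, f' = 34.776895 → z_2 = 2.342295 - (13.871802)/(34.776895) = 1.943416
z_2 = 1.943416: f = 3.070016, f' = 20.552575 → z_3 = 1.943416 - (3.070016)/(20.552575) = 1.794042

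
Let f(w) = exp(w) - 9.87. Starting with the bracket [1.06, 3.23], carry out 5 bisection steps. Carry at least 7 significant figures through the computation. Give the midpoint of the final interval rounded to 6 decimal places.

2.314531

f(1.060000) = -6.983629, f(3.230000) = 15.409657 (opposite signs)
step 1: m = 2.145000, f(m) = -1.327959 < 0 → root in [2.145000, 3.230000]
step 2: m = 2.687500, f(m) = 4.824893 > 0 → root in [2.145000, 2.687500]
step 3: m = 2.416250, f(m) = 1.333766 > 0 → root in [2.145000, 2.416250]
step 4: m = 2.280625, f(m) = -0.087207 < 0 → root in [2.280625, 2.416250]
step 5: m = 2.348437, f(m) = 0.599199 > 0 → root in [2.280625, 2.348437]
Midpoint of [2.280625, 2.348437] = 2.314531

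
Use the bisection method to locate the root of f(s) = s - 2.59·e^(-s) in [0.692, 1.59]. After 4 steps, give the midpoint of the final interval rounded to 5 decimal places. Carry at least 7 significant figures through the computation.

f(0.692000) = -0.604486, f(1.590000) = 1.061833 (opposite signs)
step 1: m = 1.141000, f(m) = 0.313497 > 0 → root in [0.692000, 1.141000]
step 2: m = 0.916500, f(m) = -0.119283 < 0 → root in [0.916500, 1.141000]
step 3: m = 1.028750, f(m) = 0.102945 > 0 → root in [0.916500, 1.028750]
step 4: m = 0.972625, f(m) = -0.006626 < 0 → root in [0.972625, 1.028750]
Midpoint of [0.972625, 1.028750] = 1.000688

1.00069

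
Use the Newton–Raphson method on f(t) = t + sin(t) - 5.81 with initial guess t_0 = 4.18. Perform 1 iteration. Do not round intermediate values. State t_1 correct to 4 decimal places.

Newton update: t ← t − f(t)/f'(t).
f'(t) = 1 + cos(t)
t_0 = 4.180000: f = -2.491597, f' = 0.492407 → t_1 = 4.180000 - (-2.491597)/(0.492407) = 9.240037

9.2400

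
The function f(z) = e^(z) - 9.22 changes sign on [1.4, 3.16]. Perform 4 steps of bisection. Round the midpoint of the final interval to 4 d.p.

f(1.400000) = -5.164800, f(3.160000) = 14.350596 (opposite signs)
step 1: m = 2.280000, f(m) = 0.556680 > 0 → root in [1.400000, 2.280000]
step 2: m = 1.840000, f(m) = -2.923462 < 0 → root in [1.840000, 2.280000]
step 3: m = 2.060000, f(m) = -1.374030 < 0 → root in [2.060000, 2.280000]
step 4: m = 2.170000, f(m) = -0.461716 < 0 → root in [2.170000, 2.280000]
Midpoint of [2.170000, 2.280000] = 2.225000

2.2250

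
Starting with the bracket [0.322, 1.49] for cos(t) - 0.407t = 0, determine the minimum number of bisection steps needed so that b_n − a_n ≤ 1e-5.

17

Initial width b − a = 1.49 − 0.322 = 1.168000.
After n steps the width is (b−a)/2^n; need (b−a)/2^n ≤ 1e-5.
So n ≥ log₂(1.168000/1e-5) = log₂(116800.0000) ≈ 16.8337.
Hence n = 17.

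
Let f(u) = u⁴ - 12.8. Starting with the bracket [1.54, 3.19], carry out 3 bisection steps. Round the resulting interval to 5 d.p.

[1.74625, 1.95250]

f(1.540000) = -7.175513, f(3.190000) = 90.753011 (opposite signs)
step 1: m = 2.365000, f(m) = 18.484166 > 0 → root in [1.540000, 2.365000]
step 2: m = 1.952500, f(m) = 1.733298 > 0 → root in [1.540000, 1.952500]
step 3: m = 1.746250, f(m) = -3.501226 < 0 → root in [1.746250, 1.952500]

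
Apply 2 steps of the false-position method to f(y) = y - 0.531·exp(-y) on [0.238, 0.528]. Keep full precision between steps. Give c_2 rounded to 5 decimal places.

0.36769

False-position update: c = (a·f(b) − b·f(a))/(f(b) − f(a)); replace the endpoint whose sign matches f(c).
f(0.238000) = -0.180536, f(0.528000) = 0.214825
step 1: c = 0.370424, f(c) = 0.003800 > 0 → new bracket [0.238000, 0.370424]
step 2: c = 0.367694, f(c) = 0.000068 > 0 → new bracket [0.238000, 0.367694]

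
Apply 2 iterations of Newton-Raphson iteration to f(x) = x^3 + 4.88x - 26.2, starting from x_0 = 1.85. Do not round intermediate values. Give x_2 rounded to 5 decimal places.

2.43535

f'(x) = 3x^2 + 4.88
x_0 = 1.850000: f = -10.840375, f' = 15.147500 → x_1 = 1.850000 - (-10.840375)/(15.147500) = 2.565654
x_1 = 2.565654: f = 3.209025, f' = 24.627747 → x_2 = 2.565654 - (3.209025)/(24.627747) = 2.435353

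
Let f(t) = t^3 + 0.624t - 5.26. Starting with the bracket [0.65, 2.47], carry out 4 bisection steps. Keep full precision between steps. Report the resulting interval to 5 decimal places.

[1.56000, 1.67375]

f(0.650000) = -4.579775, f(2.470000) = 11.350503 (opposite signs)
step 1: m = 1.560000, f(m) = -0.490144 < 0 → root in [1.560000, 2.470000]
step 2: m = 2.015000, f(m) = 4.178713 > 0 → root in [1.560000, 2.015000]
step 3: m = 1.787500, f(m) = 1.566742 > 0 → root in [1.560000, 1.787500]
step 4: m = 1.673750, f(m) = 0.473329 > 0 → root in [1.560000, 1.673750]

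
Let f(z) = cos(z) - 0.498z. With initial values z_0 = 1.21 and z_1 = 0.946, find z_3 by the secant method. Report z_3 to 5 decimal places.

1.03143

f(z_0) = -0.249561, f(z_1) = 0.113824
z_2 = 0.946000 - (0.113824)·(0.946000 - 1.210000)/(0.113824 - (-0.249561)) = 1.028694; f(z_2) = 0.003649
z_3 = 1.028694 - (0.003649)·(1.028694 - 0.946000)/(0.003649 - (0.113824)) = 1.031432; f(z_3) = -0.000063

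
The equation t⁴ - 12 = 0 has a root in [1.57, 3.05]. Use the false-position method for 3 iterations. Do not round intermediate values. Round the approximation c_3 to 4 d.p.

1.7940

False-position update: c = (a·f(b) − b·f(a))/(f(b) − f(a)); replace the endpoint whose sign matches f(c).
f(1.570000) = -5.924268, f(3.050000) = 74.536506
step 1: c = 1.678971, f(c) = -4.053551 < 0 → new bracket [1.678971, 3.050000]
step 2: c = 1.749687, f(c) = -2.627806 < 0 → new bracket [1.749687, 3.050000]
step 3: c = 1.793969, f(c) = -1.642396 < 0 → new bracket [1.793969, 3.050000]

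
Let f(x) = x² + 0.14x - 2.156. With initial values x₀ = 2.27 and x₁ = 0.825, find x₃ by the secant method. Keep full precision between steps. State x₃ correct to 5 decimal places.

1.44023

f(x_0) = 3.314700, f(x_1) = -1.359875
x_2 = 0.825000 - (-1.359875)·(0.825000 - 2.270000)/(-1.359875 - (3.314700)) = 1.245363; f(x_2) = -0.430720
x_3 = 1.245363 - (-0.430720)·(1.245363 - 0.825000)/(-0.430720 - (-1.359875)) = 1.440227; f(x_3) = 0.119885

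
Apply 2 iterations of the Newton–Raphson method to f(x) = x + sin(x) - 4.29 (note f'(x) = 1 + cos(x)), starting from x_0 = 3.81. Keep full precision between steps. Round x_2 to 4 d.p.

-32.1660

x_0 = 3.810000: f = -1.099737, f' = 0.215190 → x_1 = 3.810000 - (-1.099737)/(0.215190) = 8.920531
x_1 = 8.920531: f = 5.113679, f' = 0.124461 → x_2 = 8.920531 - (5.113679)/(0.124461) = -32.165978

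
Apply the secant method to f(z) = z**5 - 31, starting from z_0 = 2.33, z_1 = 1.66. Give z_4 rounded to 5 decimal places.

f(z_0) = 37.671986, f(z_1) = -18.395070
z_2 = 1.660000 - (-18.395070)·(1.660000 - 2.330000)/(-18.395070 - (37.671986)) = 1.879821; f(z_2) = -7.526271
z_3 = 1.879821 - (-7.526271)·(1.879821 - 1.660000)/(-7.526271 - (-18.395070)) = 2.032039; f(z_3) = 3.646560
z_4 = 2.032039 - (3.646560)·(2.032039 - 1.879821)/(3.646560 - (-7.526271)) = 1.982358; f(z_4) = -0.386655

1.98236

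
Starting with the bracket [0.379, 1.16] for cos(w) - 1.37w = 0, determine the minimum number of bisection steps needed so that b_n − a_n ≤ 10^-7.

Initial width b − a = 1.16 − 0.379 = 0.781000.
After n steps the width is (b−a)/2^n; need (b−a)/2^n ≤ 10^-7.
So n ≥ log₂(0.781000/10^-7) = log₂(7810000.0000) ≈ 22.8969.
Hence n = 23.

23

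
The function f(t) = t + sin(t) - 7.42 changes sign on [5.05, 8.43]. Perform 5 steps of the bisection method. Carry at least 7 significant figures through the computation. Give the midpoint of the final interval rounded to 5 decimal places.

f(5.050000) = -3.313549, f(8.430000) = 1.848638 (opposite signs)
step 1: m = 6.740000, f(m) = -0.238908 < 0 → root in [6.740000, 8.430000]
step 2: m = 7.585000, f(m) = 1.129042 > 0 → root in [6.740000, 7.585000]
step 3: m = 7.162500, f(m) = 0.512802 > 0 → root in [6.740000, 7.162500]
step 4: m = 6.951250, f(m) = 0.150718 > 0 → root in [6.740000, 6.951250]
step 5: m = 6.845625, f(m) = -0.041123 < 0 → root in [6.845625, 6.951250]
Midpoint of [6.845625, 6.951250] = 6.898438

6.89844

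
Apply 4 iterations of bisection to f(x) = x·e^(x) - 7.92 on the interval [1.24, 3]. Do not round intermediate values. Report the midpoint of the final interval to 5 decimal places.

1.62500

f(1.240000) = -3.635039, f(3.000000) = 52.336611 (opposite signs)
step 1: m = 2.120000, f(m) = 9.742011 > 0 → root in [1.240000, 2.120000]
step 2: m = 1.680000, f(m) = 1.094134 > 0 → root in [1.240000, 1.680000]
step 3: m = 1.460000, f(m) = -1.633299 < 0 → root in [1.460000, 1.680000]
step 4: m = 1.570000, f(m) = -0.373562 < 0 → root in [1.570000, 1.680000]
Midpoint of [1.570000, 1.680000] = 1.625000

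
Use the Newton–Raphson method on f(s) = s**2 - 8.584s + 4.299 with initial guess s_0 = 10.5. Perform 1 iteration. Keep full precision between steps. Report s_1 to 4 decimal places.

8.5334

f'(s) = 2s - 8.584
s_0 = 10.500000: f = 24.417000, f' = 12.416000 → s_1 = 10.500000 - (24.417000)/(12.416000) = 8.533425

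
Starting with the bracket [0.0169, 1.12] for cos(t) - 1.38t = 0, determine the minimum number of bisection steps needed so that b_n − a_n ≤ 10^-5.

17

Initial width b − a = 1.12 − 0.0169 = 1.103100.
After n steps the width is (b−a)/2^n; need (b−a)/2^n ≤ 10^-5.
So n ≥ log₂(1.103100/10^-5) = log₂(110310.0000) ≈ 16.7512.
Hence n = 17.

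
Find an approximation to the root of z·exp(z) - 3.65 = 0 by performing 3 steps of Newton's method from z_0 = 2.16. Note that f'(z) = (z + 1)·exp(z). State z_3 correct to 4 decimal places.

1.1625

Newton update: z ← z − f(z)/f'(z).
z_0 = 2.160000: f = 15.079657, f' = 27.400795 → z_1 = 2.160000 - (15.079657)/(27.400795) = 1.609664
z_1 = 1.609664: f = 4.400133, f' = 13.051262 → z_2 = 1.609664 - (4.400133)/(13.051262) = 1.272521
z_2 = 1.272521: f = 0.892698, f' = 8.112540 → z_3 = 1.272521 - (0.892698)/(8.112540) = 1.162482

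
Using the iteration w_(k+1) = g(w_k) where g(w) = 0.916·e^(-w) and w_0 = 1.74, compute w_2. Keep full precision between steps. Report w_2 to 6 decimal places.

w_1 = g(1.740000) = 0.160777
w_2 = g(0.160777) = 0.779958

0.779958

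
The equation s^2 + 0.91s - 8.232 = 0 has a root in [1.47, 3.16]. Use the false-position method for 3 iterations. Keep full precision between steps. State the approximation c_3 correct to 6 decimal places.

2.448478

False-position update: c = (a·f(b) − b·f(a))/(f(b) − f(a)); replace the endpoint whose sign matches f(c).
f(1.470000) = -4.733400, f(3.160000) = 4.629200
step 1: c = 2.324404, f(c) = -0.713937 < 0 → new bracket [2.324404, 3.160000]
step 2: c = 2.436055, f(c) = -0.080829 < 0 → new bracket [2.436055, 3.160000]
step 3: c = 2.448478, f(c) = -0.008840 < 0 → new bracket [2.448478, 3.160000]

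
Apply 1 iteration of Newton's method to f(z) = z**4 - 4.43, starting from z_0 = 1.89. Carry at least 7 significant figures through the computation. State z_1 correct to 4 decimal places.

1.5815

Newton update: z ← z − f(z)/f'(z).
f'(z) = 4z**3
z_0 = 1.890000: f = 8.329898, f' = 27.005076 → z_1 = 1.890000 - (8.329898)/(27.005076) = 1.581543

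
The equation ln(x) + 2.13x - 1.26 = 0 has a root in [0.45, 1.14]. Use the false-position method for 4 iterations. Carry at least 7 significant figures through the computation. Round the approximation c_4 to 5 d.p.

0.73569

False-position update: c = (a·f(b) − b·f(a))/(f(b) − f(a)); replace the endpoint whose sign matches f(c).
f(0.450000) = -1.100008, f(1.140000) = 1.299228
step 1: c = 0.766353, f(c) = 0.106219 > 0 → new bracket [0.450000, 0.766353]
step 2: c = 0.738495, f(c) = 0.009854 > 0 → new bracket [0.450000, 0.738495]
step 3: c = 0.735934, f(c) = 0.000924 > 0 → new bracket [0.450000, 0.735934]
step 4: c = 0.735694, f(c) = 0.000087 > 0 → new bracket [0.450000, 0.735694]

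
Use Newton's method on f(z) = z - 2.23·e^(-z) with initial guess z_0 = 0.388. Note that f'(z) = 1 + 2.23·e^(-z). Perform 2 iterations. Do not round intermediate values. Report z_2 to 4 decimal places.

z_0 = 0.388000: f = -1.124860, f' = 2.512860 → z_1 = 0.388000 - (-1.124860)/(2.512860) = 0.835641
z_1 = 0.835641: f = -0.131279, f' = 1.966920 → z_2 = 0.835641 - (-0.131279)/(1.966920) = 0.902384

0.9024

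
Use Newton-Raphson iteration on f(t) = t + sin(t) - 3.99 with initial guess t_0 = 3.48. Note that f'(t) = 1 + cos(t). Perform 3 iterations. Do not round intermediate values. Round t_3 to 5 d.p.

Newton update: t ← t − f(t)/f'(t).
t_0 = 3.480000: f = -0.841985, f' = 0.056715 → t_1 = 3.480000 - (-0.841985)/(0.056715) = 18.325795
t_1 = 18.325795: f = 13.835654, f' = 1.865944 → t_2 = 18.325795 - (13.835654)/(1.865944) = 10.910967
t_2 = 10.910967: f = 5.924544, f' = 0.915494 → t_3 = 10.910967 - (5.924544)/(0.915494) = 4.439546

4.43955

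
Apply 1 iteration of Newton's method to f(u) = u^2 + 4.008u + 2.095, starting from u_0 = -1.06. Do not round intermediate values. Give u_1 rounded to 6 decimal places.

-0.514513

Newton update: u ← u − f(u)/f'(u).
f'(u) = 2u + 4.008
u_0 = -1.060000: f = -1.029880, f' = 1.888000 → u_1 = -1.060000 - (-1.029880)/(1.888000) = -0.514513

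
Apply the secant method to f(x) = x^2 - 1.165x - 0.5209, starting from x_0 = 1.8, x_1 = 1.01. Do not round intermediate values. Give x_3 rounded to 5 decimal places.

1.54476

f(x_0) = 0.622100, f(x_1) = -0.677450
x_2 = 1.010000 - (-0.677450)·(1.010000 - 1.800000)/(-0.677450 - (0.622100)) = 1.421824; f(x_2) = -0.155742
x_3 = 1.421824 - (-0.155742)·(1.421824 - 1.010000)/(-0.155742 - (-0.677450)) = 1.544763; f(x_3) = 0.065743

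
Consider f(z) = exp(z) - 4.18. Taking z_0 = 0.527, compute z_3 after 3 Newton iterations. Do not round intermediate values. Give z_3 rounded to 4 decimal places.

1.4388

Newton update: z ← z − f(z)/f'(z).
f'(z) = exp(z)
z_0 = 0.527000: f = -2.486157, f' = 1.693843 → z_1 = 0.527000 - (-2.486157)/(1.693843) = 1.994761
z_1 = 1.994761: f = 3.170446, f' = 7.350446 → z_2 = 1.994761 - (3.170446)/(7.350446) = 1.563434
z_2 = 1.563434: f = 0.595191, f' = 4.775191 → z_3 = 1.563434 - (0.595191)/(4.775191) = 1.438792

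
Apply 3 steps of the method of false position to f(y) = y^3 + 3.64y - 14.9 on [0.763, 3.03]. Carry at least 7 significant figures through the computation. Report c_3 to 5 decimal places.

f(0.763000) = -11.678485, f(3.030000) = 23.947327
step 1: c = 1.506144, f(c) = -6.000989 < 0 → new bracket [1.506144, 3.030000]
step 2: c = 1.811492, f(c) = -2.361754 < 0 → new bracket [1.811492, 3.030000]
step 3: c = 1.920877, f(c) = -0.820420 < 0 → new bracket [1.920877, 3.030000]

1.92088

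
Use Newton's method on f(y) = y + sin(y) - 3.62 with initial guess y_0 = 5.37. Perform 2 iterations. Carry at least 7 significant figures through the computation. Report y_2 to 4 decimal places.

4.6273

f'(y) = 1 + cos(y)
y_0 = 5.370000: f = 0.958545, f' = 1.611228 → y_1 = 5.370000 - (0.958545)/(1.611228) = 4.775084
y_1 = 4.775084: f = 0.157049, f' = 1.062654 → y_2 = 4.775084 - (0.157049)/(1.062654) = 4.627295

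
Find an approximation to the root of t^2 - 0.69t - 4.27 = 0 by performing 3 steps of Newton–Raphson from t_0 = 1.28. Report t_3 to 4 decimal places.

2.4419

Newton update: t ← t − f(t)/f'(t).
f'(t) = 2t - 0.69
t_0 = 1.280000: f = -3.514800, f' = 1.870000 → t_1 = 1.280000 - (-3.514800)/(1.870000) = 3.159572
t_1 = 3.159572: f = 3.532792, f' = 5.629144 → t_2 = 3.159572 - (3.532792)/(5.629144) = 2.531983
t_2 = 2.531983: f = 0.393869, f' = 4.373965 → t_3 = 2.531983 - (0.393869)/(4.373965) = 2.441934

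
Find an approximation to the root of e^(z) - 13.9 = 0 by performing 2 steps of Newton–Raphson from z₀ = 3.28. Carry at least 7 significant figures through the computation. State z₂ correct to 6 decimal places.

2.645733

f'(z) = e^(z)
z_0 = 3.280000: f = 12.675773, f' = 26.575773 → z_1 = 3.280000 - (12.675773)/(26.575773) = 2.803033
z_1 = 2.803033: f = 2.594595, f' = 16.494595 → z_2 = 2.803033 - (2.594595)/(16.494595) = 2.645733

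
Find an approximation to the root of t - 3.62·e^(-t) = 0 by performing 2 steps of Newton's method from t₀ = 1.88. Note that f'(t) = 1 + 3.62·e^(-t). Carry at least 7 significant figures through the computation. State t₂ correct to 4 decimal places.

t_0 = 1.880000: f = 1.327624, f' = 1.552376 → t_1 = 1.880000 - (1.327624)/(1.552376) = 1.024780
t_1 = 1.024780: f = -0.274350, f' = 2.299130 → t_2 = 1.024780 - (-0.274350)/(2.299130) = 1.144107

1.1441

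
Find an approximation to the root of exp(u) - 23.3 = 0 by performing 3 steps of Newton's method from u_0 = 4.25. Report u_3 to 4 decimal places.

f'(u) = exp(u)
u_0 = 4.250000: f = 46.805412, f' = 70.105412 → u_1 = 4.250000 - (46.805412)/(70.105412) = 3.582357
u_1 = 3.582357: f = 12.658182, f' = 35.958182 → u_2 = 3.582357 - (12.658182)/(35.958182) = 3.230332
u_2 = 3.230332: f = 1.988040, f' = 25.288040 → u_3 = 3.230332 - (1.988040)/(25.288040) = 3.151716

3.1517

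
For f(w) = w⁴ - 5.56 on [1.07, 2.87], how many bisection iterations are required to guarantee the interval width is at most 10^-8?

Initial width b − a = 2.87 − 1.07 = 1.800000.
After n steps the width is (b−a)/2^n; need (b−a)/2^n ≤ 10^-8.
So n ≥ log₂(1.800000/10^-8) = log₂(180000000.0000) ≈ 27.4234.
Hence n = 28.

28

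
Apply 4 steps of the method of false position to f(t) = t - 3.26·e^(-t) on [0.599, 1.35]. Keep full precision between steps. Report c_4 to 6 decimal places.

f(0.599000) = -1.191916, f(1.350000) = 0.504877
step 1: c = 1.126542, f(c) = 0.069805 > 0 → new bracket [0.599000, 1.126542]
step 2: c = 1.097355, f(c) = 0.009322 > 0 → new bracket [0.599000, 1.097355]
step 3: c = 1.093488, f(c) = 0.001239 > 0 → new bracket [0.599000, 1.093488]
step 4: c = 1.092975, f(c) = 0.000164 > 0 → new bracket [0.599000, 1.092975]

1.092975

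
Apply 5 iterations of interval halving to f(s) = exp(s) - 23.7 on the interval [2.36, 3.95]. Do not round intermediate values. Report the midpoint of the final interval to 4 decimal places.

3.1798

f(2.360000) = -13.109049, f(3.950000) = 28.235367 (opposite signs)
step 1: m = 3.155000, f(m) = -0.246963 < 0 → root in [3.155000, 3.950000]
step 2: m = 3.552500, f(m) = 11.200460 > 0 → root in [3.155000, 3.552500]
step 3: m = 3.353750, f(m) = 4.909820 > 0 → root in [3.155000, 3.353750]
step 4: m = 3.254375, f(m) = 2.203420 > 0 → root in [3.155000, 3.254375]
step 5: m = 3.204688, f(m) = 0.947796 > 0 → root in [3.155000, 3.204688]
Midpoint of [3.155000, 3.204688] = 3.179844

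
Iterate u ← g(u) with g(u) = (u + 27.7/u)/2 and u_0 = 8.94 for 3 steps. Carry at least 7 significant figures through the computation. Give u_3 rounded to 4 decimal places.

u_1 = g(8.940000) = 6.019217
u_2 = g(6.019217) = 5.310572
u_3 = g(5.310572) = 5.263291

5.2633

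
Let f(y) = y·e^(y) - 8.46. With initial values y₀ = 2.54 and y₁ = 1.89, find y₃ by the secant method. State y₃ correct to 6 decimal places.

Secant update: y_(k+1) = y_k − f(y_k)·(y_k − y_(k-1))/(f(y_k) − f(y_(k-1))).
f(y_0) = 23.746364, f(y_1) = 4.050607
y_2 = 1.890000 - (4.050607)·(1.890000 - 2.540000)/(4.050607 - (23.746364)) = 1.756322; f(y_2) = 1.711030
y_3 = 1.756322 - (1.711030)·(1.756322 - 1.890000)/(1.711030 - (4.050607)) = 1.658557; f(y_3) = 0.250293

1.658557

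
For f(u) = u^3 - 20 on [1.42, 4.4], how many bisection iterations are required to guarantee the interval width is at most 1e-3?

12

Initial width b − a = 4.4 − 1.42 = 2.980000.
After n steps the width is (b−a)/2^n; need (b−a)/2^n ≤ 1e-3.
So n ≥ log₂(2.980000/1e-3) = log₂(2980.0000) ≈ 11.5411.
Hence n = 12.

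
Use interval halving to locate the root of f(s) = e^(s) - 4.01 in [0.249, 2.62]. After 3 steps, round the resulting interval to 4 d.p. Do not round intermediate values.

[1.1381, 1.4345]

f(0.249000) = -2.727258, f(2.620000) = 9.725724 (opposite signs)
step 1: m = 1.434500, f(m) = 0.187546 > 0 → root in [0.249000, 1.434500]
step 2: m = 0.841750, f(m) = -1.689576 < 0 → root in [0.841750, 1.434500]
step 3: m = 1.138125, f(m) = -0.889089 < 0 → root in [1.138125, 1.434500]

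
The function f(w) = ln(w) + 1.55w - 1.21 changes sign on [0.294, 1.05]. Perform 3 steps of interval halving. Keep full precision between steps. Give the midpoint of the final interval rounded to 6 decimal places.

f(0.294000) = -1.978476, f(1.050000) = 0.466290 (opposite signs)
step 1: m = 0.672000, f(m) = -0.565897 < 0 → root in [0.672000, 1.050000]
step 2: m = 0.861000, f(m) = -0.025111 < 0 → root in [0.861000, 1.050000]
step 3: m = 0.955500, f(m) = 0.225504 > 0 → root in [0.861000, 0.955500]
Midpoint of [0.861000, 0.955500] = 0.908250

0.908250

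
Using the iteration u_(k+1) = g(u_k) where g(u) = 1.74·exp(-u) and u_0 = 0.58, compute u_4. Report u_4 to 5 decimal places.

0.70589

u_1 = g(0.580000) = 0.974223
u_2 = g(0.974223) = 0.656825
u_3 = g(0.656825) = 0.902181
u_4 = g(0.902181) = 0.705890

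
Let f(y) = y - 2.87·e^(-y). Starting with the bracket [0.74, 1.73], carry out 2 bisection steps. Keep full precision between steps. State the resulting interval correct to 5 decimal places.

f(0.740000) = -0.629317, f(1.730000) = 1.221194 (opposite signs)
step 1: m = 1.235000, f(m) = 0.400304 > 0 → root in [0.740000, 1.235000]
step 2: m = 0.987500, f(m) = -0.081595 < 0 → root in [0.987500, 1.235000]

[0.98750, 1.23500]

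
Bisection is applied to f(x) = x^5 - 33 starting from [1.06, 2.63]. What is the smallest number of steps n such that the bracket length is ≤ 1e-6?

Initial width b − a = 2.63 − 1.06 = 1.570000.
After n steps the width is (b−a)/2^n; need (b−a)/2^n ≤ 1e-6.
So n ≥ log₂(1.570000/1e-6) = log₂(1570000.0000) ≈ 20.5823.
Hence n = 21.

21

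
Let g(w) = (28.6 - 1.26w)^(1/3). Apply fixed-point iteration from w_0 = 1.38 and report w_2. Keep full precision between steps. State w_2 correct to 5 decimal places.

w_1 = g(1.380000) = 2.994850
w_2 = g(2.994850) = 2.917237

2.91724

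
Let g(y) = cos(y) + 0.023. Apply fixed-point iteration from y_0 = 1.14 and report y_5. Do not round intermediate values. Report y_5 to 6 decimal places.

y_1 = g(1.140000) = 0.440595
y_2 = g(0.440595) = 0.927498
y_3 = g(0.927498) = 0.622838
y_4 = g(0.622838) = 0.835226
y_5 = g(0.835226) = 0.694010

0.694010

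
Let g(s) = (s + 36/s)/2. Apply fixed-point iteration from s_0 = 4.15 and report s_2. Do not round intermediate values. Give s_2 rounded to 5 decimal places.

s_1 = g(4.150000) = 6.412349
s_2 = g(6.412349) = 6.013258

6.01326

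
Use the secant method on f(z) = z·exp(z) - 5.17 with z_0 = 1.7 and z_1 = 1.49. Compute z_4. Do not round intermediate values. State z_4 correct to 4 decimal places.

Secant update: z_(k+1) = z_k − f(z_k)·(z_k − z_(k-1))/(f(z_k) − f(z_(k-1))).
f(z_0) = 4.135711, f(z_1) = 1.441272
z_2 = 1.490000 - (1.441272)·(1.490000 - 1.700000)/(1.441272 - (4.135711)) = 1.377670; f(z_2) = 0.293355
z_3 = 1.377670 - (0.293355)·(1.377670 - 1.490000)/(0.293355 - (1.441272)) = 1.348963; f(z_3) = 0.028133
z_4 = 1.348963 - (0.028133)·(1.348963 - 1.377670)/(0.028133 - (0.293355)) = 1.345918; f(z_4) = 0.000631

1.3459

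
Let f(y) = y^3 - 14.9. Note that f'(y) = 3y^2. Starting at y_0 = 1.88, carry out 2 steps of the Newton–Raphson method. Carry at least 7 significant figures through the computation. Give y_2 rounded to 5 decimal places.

Newton update: y ← y − f(y)/f'(y).
y_0 = 1.880000: f = -8.255328, f' = 10.603200 → y_1 = 1.880000 - (-8.255328)/(10.603200) = 2.658569
y_1 = 2.658569: f = 3.890747, f' = 21.203975 → y_2 = 2.658569 - (3.890747)/(21.203975) = 2.475078

2.47508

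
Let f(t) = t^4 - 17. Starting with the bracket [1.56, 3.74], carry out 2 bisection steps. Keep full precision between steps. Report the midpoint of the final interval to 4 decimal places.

f(1.560000) = -11.077591, f(3.740000) = 178.652954 (opposite signs)
step 1: m = 2.650000, f(m) = 32.315506 > 0 → root in [1.560000, 2.650000]
step 2: m = 2.105000, f(m) = 2.633983 > 0 → root in [1.560000, 2.105000]
Midpoint of [1.560000, 2.105000] = 1.832500

1.8325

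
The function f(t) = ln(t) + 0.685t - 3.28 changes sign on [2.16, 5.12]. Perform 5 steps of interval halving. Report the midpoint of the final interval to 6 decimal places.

f(2.160000) = -1.030292, f(5.120000) = 1.860354 (opposite signs)
step 1: m = 3.640000, f(m) = 0.505384 > 0 → root in [2.160000, 3.640000]
step 2: m = 2.900000, f(m) = -0.228789 < 0 → root in [2.900000, 3.640000]
step 3: m = 3.270000, f(m) = 0.144740 > 0 → root in [2.900000, 3.270000]
step 4: m = 3.085000, f(m) = -0.040223 < 0 → root in [3.085000, 3.270000]
step 5: m = 3.177500, f(m) = 0.052682 > 0 → root in [3.085000, 3.177500]
Midpoint of [3.085000, 3.177500] = 3.131250

3.131250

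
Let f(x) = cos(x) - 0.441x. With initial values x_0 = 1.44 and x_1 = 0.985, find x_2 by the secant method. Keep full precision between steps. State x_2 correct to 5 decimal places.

Secant update: x_(k+1) = x_k − f(x_k)·(x_k − x_(k-1))/(f(x_k) − f(x_(k-1))).
f(x_0) = -0.504616, f(x_1) = 0.118478
x_2 = 0.985000 - (0.118478)·(0.985000 - 1.440000)/(0.118478 - (-0.504616)) = 1.071516; f(x_2) = 0.006255

1.07152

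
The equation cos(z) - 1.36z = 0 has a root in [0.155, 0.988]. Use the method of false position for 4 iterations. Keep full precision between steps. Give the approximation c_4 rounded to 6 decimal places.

f(0.155000) = 0.777212, f(0.988000) = -0.793319
step 1: c = 0.567228, f(c) = 0.071963 > 0 → new bracket [0.567228, 0.988000]
step 2: c = 0.602223, f(c) = 0.005056 > 0 → new bracket [0.602223, 0.988000]
step 3: c = 0.604666, f(c) = 0.000347 > 0 → new bracket [0.604666, 0.988000]
step 4: c = 0.604833, f(c) = 0.000024 > 0 → new bracket [0.604833, 0.988000]

0.604833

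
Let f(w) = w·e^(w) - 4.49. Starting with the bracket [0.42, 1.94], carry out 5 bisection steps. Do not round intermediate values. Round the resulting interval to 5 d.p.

f(0.420000) = -3.850776, f(1.940000) = 9.009977 (opposite signs)
step 1: m = 1.180000, f(m) = -0.649838 < 0 → root in [1.180000, 1.940000]
step 2: m = 1.560000, f(m) = 2.933761 > 0 → root in [1.180000, 1.560000]
step 3: m = 1.370000, f(m) = 0.901430 > 0 → root in [1.180000, 1.370000]
step 4: m = 1.275000, f(m) = 0.072844 > 0 → root in [1.180000, 1.275000]
step 5: m = 1.227500, f(m) = -0.300927 < 0 → root in [1.227500, 1.275000]

[1.22750, 1.27500]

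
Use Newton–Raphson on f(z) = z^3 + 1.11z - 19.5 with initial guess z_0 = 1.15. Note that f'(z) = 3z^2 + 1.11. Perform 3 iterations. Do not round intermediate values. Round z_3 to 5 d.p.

2.68090

Newton update: z ← z − f(z)/f'(z).
z_0 = 1.150000: f = -16.702625, f' = 5.077500 → z_1 = 1.150000 - (-16.702625)/(5.077500) = 4.439537
z_1 = 4.439537: f = 72.928901, f' = 60.238471 → z_2 = 4.439537 - (72.928901)/(60.238471) = 3.228867
z_2 = 3.228867: f = 17.746871, f' = 32.386752 → z_3 = 3.228867 - (17.746871)/(32.386752) = 2.680900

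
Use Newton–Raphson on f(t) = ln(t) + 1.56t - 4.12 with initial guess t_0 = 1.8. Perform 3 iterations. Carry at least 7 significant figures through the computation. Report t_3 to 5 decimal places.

Newton update: t ← t − f(t)/f'(t).
f'(t) = 1/t + 1.56
t_0 = 1.800000: f = -0.724213, f' = 2.115556 → t_1 = 1.800000 - (-0.724213)/(2.115556) = 2.142328
t_1 = 2.142328: f = -0.016076, f' = 2.026782 → t_2 = 2.142328 - (-0.016076)/(2.026782) = 2.150259
t_2 = 2.150259: f = -0.000007, f' = 2.025060 → t_3 = 2.150259 - (-0.000007)/(2.025060) = 2.150263

2.15026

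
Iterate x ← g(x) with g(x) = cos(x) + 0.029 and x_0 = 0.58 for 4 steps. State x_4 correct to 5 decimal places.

0.71975

x_1 = g(0.580000) = 0.865463
x_2 = g(0.865463) = 0.677288
x_3 = g(0.677288) = 0.808275
x_4 = g(0.808275) = 0.719747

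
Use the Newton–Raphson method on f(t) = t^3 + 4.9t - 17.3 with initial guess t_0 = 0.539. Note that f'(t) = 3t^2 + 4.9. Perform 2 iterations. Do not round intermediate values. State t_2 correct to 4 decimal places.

t_0 = 0.539000: f = -14.502309, f' = 5.771563 → t_1 = 0.539000 - (-14.502309)/(5.771563) = 3.051718
t_1 = 3.051718: f = 26.074009, f' = 32.838945 → t_2 = 3.051718 - (26.074009)/(32.838945) = 2.257721

2.2577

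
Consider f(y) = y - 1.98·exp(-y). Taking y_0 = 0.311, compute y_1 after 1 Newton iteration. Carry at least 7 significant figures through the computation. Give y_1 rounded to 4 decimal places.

f'(y) = 1 + 1.98·exp(-y)
y_0 = 0.311000: f = -1.139773, f' = 2.450773 → y_1 = 0.311000 - (-1.139773)/(2.450773) = 0.776067

0.7761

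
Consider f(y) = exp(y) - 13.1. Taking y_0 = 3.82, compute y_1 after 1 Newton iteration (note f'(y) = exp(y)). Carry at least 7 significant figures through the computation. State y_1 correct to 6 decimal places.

Newton update: y ← y − f(y)/f'(y).
y_0 = 3.820000: f = 32.504208, f' = 45.604208 → y_1 = 3.820000 - (32.504208)/(45.604208) = 3.107254

3.107254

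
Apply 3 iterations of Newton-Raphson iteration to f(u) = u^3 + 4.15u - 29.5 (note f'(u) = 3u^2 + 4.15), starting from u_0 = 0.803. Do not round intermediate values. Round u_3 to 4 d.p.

2.8327

u_0 = 0.803000: f = -25.649768, f' = 6.084427 → u_1 = 0.803000 - (-25.649768)/(6.084427) = 5.018642
u_1 = 5.018642: f = 117.730765, f' = 79.710314 → u_2 = 5.018642 - (117.730765)/(79.710314) = 3.541660
u_2 = 3.541660: f = 29.622172, f' = 41.780058 → u_3 = 3.541660 - (29.622172)/(41.780058) = 2.832657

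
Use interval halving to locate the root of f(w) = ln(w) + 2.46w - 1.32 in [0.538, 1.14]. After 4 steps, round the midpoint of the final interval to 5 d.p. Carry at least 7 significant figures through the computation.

0.66969

f(0.538000) = -0.616417, f(1.140000) = 1.615428 (opposite signs)
step 1: m = 0.839000, f(m) = 0.568395 > 0 → root in [0.538000, 0.839000]
step 2: m = 0.688500, f(m) = 0.000470 > 0 → root in [0.538000, 0.688500]
step 3: m = 0.613250, f(m) = -0.300388 < 0 → root in [0.613250, 0.688500]
step 4: m = 0.650875, f(m) = -0.148285 < 0 → root in [0.650875, 0.688500]
Midpoint of [0.650875, 0.688500] = 0.669687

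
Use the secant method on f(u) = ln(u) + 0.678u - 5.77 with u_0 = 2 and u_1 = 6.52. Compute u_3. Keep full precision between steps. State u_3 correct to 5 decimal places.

5.89326

f(u_0) = -3.720853, f(u_1) = 0.525434
u_2 = 6.520000 - (0.525434)·(6.520000 - 2.000000)/(0.525434 - (-3.720853)) = 5.960696; f(u_2) = 0.056540
u_3 = 5.960696 - (0.056540)·(5.960696 - 6.520000)/(0.056540 - (0.525434)) = 5.893255; f(u_3) = -0.000564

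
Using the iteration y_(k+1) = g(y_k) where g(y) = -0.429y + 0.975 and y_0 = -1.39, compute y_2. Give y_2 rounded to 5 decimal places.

0.30091

y_1 = g(-1.390000) = 1.571310
y_2 = g(1.571310) = 0.300908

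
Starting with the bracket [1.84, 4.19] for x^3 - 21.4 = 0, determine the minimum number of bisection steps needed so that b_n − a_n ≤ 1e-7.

Initial width b − a = 4.19 − 1.84 = 2.350000.
After n steps the width is (b−a)/2^n; need (b−a)/2^n ≤ 1e-7.
So n ≥ log₂(2.350000/1e-7) = log₂(23500000.0000) ≈ 24.4862.
Hence n = 25.

25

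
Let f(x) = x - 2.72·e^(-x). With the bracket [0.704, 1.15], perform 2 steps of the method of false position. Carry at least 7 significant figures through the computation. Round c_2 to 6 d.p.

1.001165

False-position update: c = (a·f(b) − b·f(a))/(f(b) − f(a)); replace the endpoint whose sign matches f(c).
f(0.704000) = -0.641320, f(1.150000) = 0.288748
step 1: c = 1.011535, f(c) = 0.022379 > 0 → new bracket [0.704000, 1.011535]
step 2: c = 1.001165, f(c) = 0.001699 > 0 → new bracket [0.704000, 1.001165]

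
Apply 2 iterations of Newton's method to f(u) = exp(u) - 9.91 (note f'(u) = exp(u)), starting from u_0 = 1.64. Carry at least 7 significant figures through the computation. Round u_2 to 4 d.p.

2.3266

u_0 = 1.640000: f = -4.754830, f' = 5.155170 → u_1 = 1.640000 - (-4.754830)/(5.155170) = 2.562342
u_1 = 2.562342: f = 3.056151, f' = 12.966151 → u_2 = 2.562342 - (3.056151)/(12.966151) = 2.326640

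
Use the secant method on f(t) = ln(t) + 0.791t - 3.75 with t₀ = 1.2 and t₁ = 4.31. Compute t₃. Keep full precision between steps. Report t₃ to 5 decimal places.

f(t_0) = -2.618478, f(t_1) = 1.120148
t_2 = 4.310000 - (1.120148)·(4.310000 - 1.200000)/(1.120148 - (-2.618478)) = 3.378198; f(t_2) = 0.139497
t_3 = 3.378198 - (0.139497)·(3.378198 - 4.310000)/(0.139497 - (1.120148)) = 3.245650; f(t_3) = -0.005376

3.24565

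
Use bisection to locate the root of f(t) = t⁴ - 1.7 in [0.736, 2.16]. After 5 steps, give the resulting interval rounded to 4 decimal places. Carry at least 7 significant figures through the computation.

[1.1365, 1.1810]

f(0.736000) = -1.406565, f(2.160000) = 20.067823 (opposite signs)
step 1: m = 1.448000, f(m) = 2.696168 > 0 → root in [0.736000, 1.448000]
step 2: m = 1.092000, f(m) = -0.278030 < 0 → root in [1.092000, 1.448000]
step 3: m = 1.270000, f(m) = 0.901446 > 0 → root in [1.092000, 1.270000]
step 4: m = 1.181000, f(m) = 0.245358 > 0 → root in [1.092000, 1.181000]
step 5: m = 1.136500, f(m) = -0.031686 < 0 → root in [1.136500, 1.181000]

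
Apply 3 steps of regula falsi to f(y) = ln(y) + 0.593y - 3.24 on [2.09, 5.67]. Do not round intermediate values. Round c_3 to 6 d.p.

f(2.090000) = -1.263466, f(5.670000) = 1.857499
step 1: c = 3.539298, f(c) = 0.122732 > 0 → new bracket [2.090000, 3.539298]
step 2: c = 3.410979, f(c) = 0.009710 > 0 → new bracket [2.090000, 3.410979]
step 3: c = 3.400905, f(c) = 0.000778 > 0 → new bracket [2.090000, 3.400905]

3.400905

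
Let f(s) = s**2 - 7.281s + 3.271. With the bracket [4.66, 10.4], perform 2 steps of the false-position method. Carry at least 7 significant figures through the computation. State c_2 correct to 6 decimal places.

6.400657

f(4.660000) = -8.942860, f(10.400000) = 35.708600
step 1: c = 5.809616, f(c) = -5.277178 < 0 → new bracket [5.809616, 10.400000]
step 2: c = 6.400657, f(c) = -2.363776 < 0 → new bracket [6.400657, 10.400000]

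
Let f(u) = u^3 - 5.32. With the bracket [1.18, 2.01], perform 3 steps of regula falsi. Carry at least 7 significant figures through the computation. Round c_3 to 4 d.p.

1.7439

False-position update: c = (a·f(b) − b·f(a))/(f(b) − f(a)); replace the endpoint whose sign matches f(c).
f(1.180000) = -3.676968, f(2.010000) = 2.800601
step 1: c = 1.651146, f(c) = -0.818505 < 0 → new bracket [1.651146, 2.010000]
step 2: c = 1.732306, f(c) = -0.121555 < 0 → new bracket [1.732306, 2.010000]
step 3: c = 1.743857, f(c) = -0.016866 < 0 → new bracket [1.743857, 2.010000]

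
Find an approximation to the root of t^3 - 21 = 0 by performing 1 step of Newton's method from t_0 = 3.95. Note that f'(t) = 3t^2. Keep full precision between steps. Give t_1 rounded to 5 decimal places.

t_0 = 3.950000: f = 40.629875, f' = 46.807500 → t_1 = 3.950000 - (40.629875)/(46.807500) = 3.081979

3.08198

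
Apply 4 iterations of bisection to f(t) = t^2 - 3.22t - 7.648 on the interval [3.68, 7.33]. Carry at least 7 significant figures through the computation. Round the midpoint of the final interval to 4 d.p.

f(3.680000) = -5.955200, f(7.330000) = 22.478300 (opposite signs)
step 1: m = 5.505000, f(m) = 4.930925 > 0 → root in [3.680000, 5.505000]
step 2: m = 4.592500, f(m) = -1.344794 < 0 → root in [4.592500, 5.505000]
step 3: m = 5.048750, f(m) = 1.584902 > 0 → root in [4.592500, 5.048750]
step 4: m = 4.820625, f(m) = 0.068013 > 0 → root in [4.592500, 4.820625]
Midpoint of [4.592500, 4.820625] = 4.706563

4.7066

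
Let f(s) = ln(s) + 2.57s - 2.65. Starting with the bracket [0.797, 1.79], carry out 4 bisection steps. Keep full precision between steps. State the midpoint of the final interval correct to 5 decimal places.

f(0.797000) = -0.828611, f(1.790000) = 2.532516 (opposite signs)
step 1: m = 1.293500, f(m) = 0.931647 > 0 → root in [0.797000, 1.293500]
step 2: m = 1.045250, f(m) = 0.080549 > 0 → root in [0.797000, 1.045250]
step 3: m = 0.921125, f(m) = -0.364868 < 0 → root in [0.921125, 1.045250]
step 4: m = 0.983187, f(m) = -0.140164 < 0 → root in [0.983187, 1.045250]
Midpoint of [0.983187, 1.045250] = 1.014219

1.01422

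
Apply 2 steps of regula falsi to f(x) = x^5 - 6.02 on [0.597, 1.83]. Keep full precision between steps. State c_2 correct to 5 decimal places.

f(0.597000) = -5.944165, f(1.830000) = 14.503690
step 1: c = 0.955431, f(c) = -5.223845 < 0 → new bracket [0.955431, 1.830000]
step 2: c = 1.187017, f(c) = -3.663407 < 0 → new bracket [1.187017, 1.830000]

1.18702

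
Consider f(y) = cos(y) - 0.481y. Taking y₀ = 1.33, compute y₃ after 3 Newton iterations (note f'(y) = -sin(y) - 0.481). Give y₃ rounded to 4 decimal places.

1.0444

Newton update: y ← y − f(y)/f'(y).
y_0 = 1.330000: f = -0.401254, f' = -1.452148 → y_1 = 1.330000 - (-0.401254)/(-1.452148) = 1.053683
y_1 = 1.053683: f = -0.012448, f' = -1.350250 → y_2 = 1.053683 - (-0.012448)/(-1.350250) = 1.044464
y_2 = 1.044464: f = -0.000021, f' = -1.345655 → y_3 = 1.044464 - (-0.000021)/(-1.345655) = 1.044448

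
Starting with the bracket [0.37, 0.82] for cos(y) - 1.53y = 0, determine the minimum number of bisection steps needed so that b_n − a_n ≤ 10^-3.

9

Initial width b − a = 0.82 − 0.37 = 0.450000.
After n steps the width is (b−a)/2^n; need (b−a)/2^n ≤ 10^-3.
So n ≥ log₂(0.450000/10^-3) = log₂(450.0000) ≈ 8.8138.
Hence n = 9.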